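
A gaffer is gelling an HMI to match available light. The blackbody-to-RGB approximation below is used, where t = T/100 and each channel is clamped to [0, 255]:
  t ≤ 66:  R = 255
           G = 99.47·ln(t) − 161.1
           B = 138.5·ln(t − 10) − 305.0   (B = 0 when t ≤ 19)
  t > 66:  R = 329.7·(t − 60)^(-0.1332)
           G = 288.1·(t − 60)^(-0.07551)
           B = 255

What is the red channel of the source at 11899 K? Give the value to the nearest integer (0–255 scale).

192

t = 11899/100 = 118.99; the t > 66 branch applies.
R = 329.7·(118.99 − 60)^(-0.1332) = 329.7·58.99^(-0.1332) = 329.7·0.58094 = 191.536.
Rounded: 192.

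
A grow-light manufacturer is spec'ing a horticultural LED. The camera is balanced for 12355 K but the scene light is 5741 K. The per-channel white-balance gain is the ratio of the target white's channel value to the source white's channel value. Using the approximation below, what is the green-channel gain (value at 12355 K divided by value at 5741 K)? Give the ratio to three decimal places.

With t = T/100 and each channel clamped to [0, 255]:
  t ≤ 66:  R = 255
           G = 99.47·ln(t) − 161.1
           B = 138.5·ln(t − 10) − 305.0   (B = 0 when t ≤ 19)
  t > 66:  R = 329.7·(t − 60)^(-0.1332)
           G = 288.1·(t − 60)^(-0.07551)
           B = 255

0.871

At 5741 K (t = 57.41):
  G = 99.47·ln 57.41 − 161.1 = 99.47·4.0502 − 161.1 = 241.775.
At 12355 K (t = 123.55):
  G = 288.1·(123.55 − 60)^(-0.07551) = 288.1·63.55^(-0.07551) = 288.1·0.73088 = 210.567.
Gain = 210.567 / 241.775 = 0.8709 → 0.871.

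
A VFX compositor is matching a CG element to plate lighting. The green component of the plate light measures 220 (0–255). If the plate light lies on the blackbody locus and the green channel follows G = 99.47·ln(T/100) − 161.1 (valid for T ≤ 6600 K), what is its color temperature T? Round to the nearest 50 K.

ln t = (220 + 161.1) / 99.47 = 3.8313.
t = e^3.8313 = 46.123.
T = 100·t = 4612 K → 4600 K to the nearest 50 K.

4600 K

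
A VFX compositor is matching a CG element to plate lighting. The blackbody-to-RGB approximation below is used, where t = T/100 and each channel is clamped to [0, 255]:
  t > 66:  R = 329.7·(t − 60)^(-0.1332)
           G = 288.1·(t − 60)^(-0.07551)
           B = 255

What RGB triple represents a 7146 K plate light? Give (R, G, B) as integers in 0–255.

(238, 240, 255)

t = 7146/100 = 71.46; the t > 66 branch applies.
R = 329.7·(71.46 − 60)^(-0.1332) = 329.7·11.46^(-0.1332) = 329.7·0.72263 = 238.251.
G = 288.1·(71.46 − 60)^(-0.07551) = 288.1·11.46^(-0.07551) = 288.1·0.83180 = 239.643.
B = 255 by definition for t > 66.
Rounded: (238, 240, 255).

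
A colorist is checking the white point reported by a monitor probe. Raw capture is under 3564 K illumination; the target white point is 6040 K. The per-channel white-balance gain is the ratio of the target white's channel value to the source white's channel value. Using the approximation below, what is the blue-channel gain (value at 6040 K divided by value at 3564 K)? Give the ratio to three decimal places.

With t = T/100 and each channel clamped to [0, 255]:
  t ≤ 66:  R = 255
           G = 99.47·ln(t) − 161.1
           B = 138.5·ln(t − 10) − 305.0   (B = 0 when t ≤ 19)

1.649

At 3564 K (t = 35.64):
  B = 138.5·ln(35.64 − 10) − 305.0 = 138.5·ln 25.64 − 305.0 = 138.5·3.2442 − 305.0 = 144.315.
At 6040 K (t = 60.4):
  B = 138.5·ln(60.4 − 10) − 305.0 = 138.5·ln 50.4 − 305.0 = 138.5·3.9200 − 305.0 = 237.919.
Gain = 237.919 / 144.315 = 1.6486 → 1.649.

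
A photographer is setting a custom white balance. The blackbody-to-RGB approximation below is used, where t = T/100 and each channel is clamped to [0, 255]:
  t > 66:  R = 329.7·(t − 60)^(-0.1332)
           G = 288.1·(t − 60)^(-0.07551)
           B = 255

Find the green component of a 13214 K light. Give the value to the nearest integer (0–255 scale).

t = 13214/100 = 132.14; the t > 66 branch applies.
G = 288.1·(132.14 − 60)^(-0.07551) = 288.1·72.14^(-0.07551) = 288.1·0.72392 = 208.561.
Rounded: 209.

209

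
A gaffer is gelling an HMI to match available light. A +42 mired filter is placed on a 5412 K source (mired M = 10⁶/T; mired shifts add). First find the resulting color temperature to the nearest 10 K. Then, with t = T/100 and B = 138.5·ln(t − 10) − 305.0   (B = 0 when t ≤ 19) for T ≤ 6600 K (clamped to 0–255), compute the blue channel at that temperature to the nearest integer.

184

M_in = 10⁶/5412 = 184.77; M_out = 184.77 + (+42) = 226.77.
T_out = 10⁶/226.77 = 4409.7 K → 4410 K; t = 44.1.
B = 138.5·ln(44.1 − 10) − 305.0 = 138.5·ln 34.1 − 305.0 = 138.5·3.5293 − 305.0 = 183.808.
Rounded: 184.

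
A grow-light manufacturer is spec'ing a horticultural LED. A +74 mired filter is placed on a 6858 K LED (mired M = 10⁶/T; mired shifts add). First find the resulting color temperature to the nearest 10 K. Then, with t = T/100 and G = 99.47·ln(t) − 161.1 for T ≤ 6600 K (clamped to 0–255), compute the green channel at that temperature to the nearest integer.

M_in = 10⁶/6858 = 145.82; M_out = 145.82 + (+74) = 219.82.
T_out = 10⁶/219.82 = 4549.3 K → 4550 K; t = 45.5.
G = 99.47·ln 45.5 − 161.1 = 99.47·3.8177 − 161.1 = 218.648.
Rounded: 219.

219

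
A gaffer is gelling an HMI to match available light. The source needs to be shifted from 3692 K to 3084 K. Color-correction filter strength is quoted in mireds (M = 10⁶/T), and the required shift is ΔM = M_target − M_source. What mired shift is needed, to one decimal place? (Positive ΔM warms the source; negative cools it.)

M_source = 10⁶/3692 = 270.856; M_target = 10⁶/3084 = 324.254.
ΔM = 324.254 − 270.856 = 53.398 → +53.4 mireds, a warming shift.

+53.4 mireds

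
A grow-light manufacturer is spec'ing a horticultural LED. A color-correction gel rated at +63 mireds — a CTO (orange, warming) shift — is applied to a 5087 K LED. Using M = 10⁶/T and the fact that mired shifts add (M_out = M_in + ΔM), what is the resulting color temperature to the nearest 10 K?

M_in = 10⁶/5087 = 196.58 mireds.
M_out = 196.58 + (+63) = 259.58 mireds.
T_out = 10⁶/259.58 = 3852.4 K → 3850 K.

3850 K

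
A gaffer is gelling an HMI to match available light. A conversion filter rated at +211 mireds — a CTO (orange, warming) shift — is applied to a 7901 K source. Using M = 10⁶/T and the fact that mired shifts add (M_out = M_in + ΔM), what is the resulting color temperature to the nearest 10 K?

M_in = 10⁶/7901 = 126.57 mireds.
M_out = 126.57 + (+211) = 337.57 mireds.
T_out = 10⁶/337.57 = 2962.4 K → 2960 K.

2960 K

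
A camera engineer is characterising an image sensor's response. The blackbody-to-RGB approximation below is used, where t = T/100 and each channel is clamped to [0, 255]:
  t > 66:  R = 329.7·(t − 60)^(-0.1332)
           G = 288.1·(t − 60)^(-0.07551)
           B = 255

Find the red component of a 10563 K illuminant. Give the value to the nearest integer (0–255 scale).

t = 10563/100 = 105.63; the t > 66 branch applies.
R = 329.7·(105.63 − 60)^(-0.1332) = 329.7·45.63^(-0.1332) = 329.7·0.60116 = 198.201.
Rounded: 198.

198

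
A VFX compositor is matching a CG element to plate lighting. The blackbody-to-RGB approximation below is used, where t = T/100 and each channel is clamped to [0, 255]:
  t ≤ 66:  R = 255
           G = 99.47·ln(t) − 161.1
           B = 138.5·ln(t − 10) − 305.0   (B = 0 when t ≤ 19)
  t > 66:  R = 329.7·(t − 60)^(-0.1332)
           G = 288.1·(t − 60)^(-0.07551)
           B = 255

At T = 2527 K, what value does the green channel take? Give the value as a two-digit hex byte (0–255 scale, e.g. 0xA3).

t = 2527/100 = 25.27; the t ≤ 66 branch applies.
G = 99.47·ln 25.27 − 161.1 = 99.47·3.2296 − 161.1 = 160.150.
Rounded: 160; in hex, 0xA0.

0xA0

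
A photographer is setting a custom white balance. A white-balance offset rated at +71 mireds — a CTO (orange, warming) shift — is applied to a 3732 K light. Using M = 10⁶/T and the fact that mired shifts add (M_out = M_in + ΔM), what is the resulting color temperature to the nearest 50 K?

M_in = 10⁶/3732 = 267.95 mireds.
M_out = 267.95 + (+71) = 338.95 mireds.
T_out = 10⁶/338.95 = 2950.3 K → 2950 K.

2950 K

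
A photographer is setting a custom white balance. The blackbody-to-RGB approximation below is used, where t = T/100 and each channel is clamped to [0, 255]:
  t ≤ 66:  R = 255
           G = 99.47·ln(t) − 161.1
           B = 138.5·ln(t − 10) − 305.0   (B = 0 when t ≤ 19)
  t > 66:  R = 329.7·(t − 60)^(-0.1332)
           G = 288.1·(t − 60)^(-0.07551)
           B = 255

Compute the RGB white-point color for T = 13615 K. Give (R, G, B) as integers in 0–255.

t = 13615/100 = 136.15; the t > 66 branch applies.
R = 329.7·(136.15 − 60)^(-0.1332) = 329.7·76.15^(-0.1332) = 329.7·0.56152 = 185.132.
G = 288.1·(136.15 − 60)^(-0.07551) = 288.1·76.15^(-0.07551) = 288.1·0.72097 = 207.710.
B = 255 by definition for t > 66.
Rounded: (185, 208, 255).

(185, 208, 255)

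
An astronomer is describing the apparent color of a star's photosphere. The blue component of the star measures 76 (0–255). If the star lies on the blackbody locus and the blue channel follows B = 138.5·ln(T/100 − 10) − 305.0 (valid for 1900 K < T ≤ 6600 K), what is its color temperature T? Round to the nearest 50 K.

2550 K

ln(t − 10) = (76 + 305.0) / 138.5 = 2.7509.
t − 10 = e^2.7509 = 15.657, so t = 25.657.
T = 100·t = 2566 K → 2550 K to the nearest 50 K.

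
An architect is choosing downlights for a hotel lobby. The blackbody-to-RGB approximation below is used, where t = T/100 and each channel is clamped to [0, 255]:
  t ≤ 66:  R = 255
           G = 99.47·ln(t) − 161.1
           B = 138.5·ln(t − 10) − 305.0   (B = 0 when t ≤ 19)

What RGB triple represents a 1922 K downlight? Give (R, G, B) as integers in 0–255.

t = 1922/100 = 19.22; the t ≤ 66 branch applies.
R = 255 by definition for t ≤ 66.
G = 99.47·ln 19.22 − 161.1 = 99.47·2.9560 − 161.1 = 132.928.
B = 138.5·ln(19.22 − 10) − 305.0 = 138.5·ln 9.22 − 305.0 = 138.5·2.2214 − 305.0 = 2.660.
Rounded: (255, 133, 3).

(255, 133, 3)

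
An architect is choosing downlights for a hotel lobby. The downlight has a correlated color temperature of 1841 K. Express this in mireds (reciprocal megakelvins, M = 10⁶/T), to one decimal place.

M = 10⁶ / 1841 = 543.183 → 543.2 mireds.

543.2 mireds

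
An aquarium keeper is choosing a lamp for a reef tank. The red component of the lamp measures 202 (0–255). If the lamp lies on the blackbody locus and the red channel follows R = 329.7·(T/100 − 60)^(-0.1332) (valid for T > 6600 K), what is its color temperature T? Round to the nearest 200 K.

10000 K

(t − 60)^(-0.1332) = 202/329.7 = 0.61268.
t − 60 = 0.61268^(1/-0.1332) = 0.61268^(-7.508) = 39.569, so t = 99.569.
T = 100·t = 9957 K → 10000 K to the nearest 200 K.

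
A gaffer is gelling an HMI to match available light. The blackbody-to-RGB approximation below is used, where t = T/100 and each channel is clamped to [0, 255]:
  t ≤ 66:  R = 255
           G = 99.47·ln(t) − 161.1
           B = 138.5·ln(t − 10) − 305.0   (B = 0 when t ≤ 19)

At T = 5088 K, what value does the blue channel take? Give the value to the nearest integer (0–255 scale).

t = 5088/100 = 50.88; the t ≤ 66 branch applies.
B = 138.5·ln(50.88 − 10) − 305.0 = 138.5·ln 40.88 − 305.0 = 138.5·3.7106 − 305.0 = 208.924.
Rounded: 209.

209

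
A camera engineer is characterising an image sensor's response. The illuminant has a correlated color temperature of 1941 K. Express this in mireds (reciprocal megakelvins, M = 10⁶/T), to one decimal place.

515.2 mireds

M = 10⁶ / 1941 = 515.198 → 515.2 mireds.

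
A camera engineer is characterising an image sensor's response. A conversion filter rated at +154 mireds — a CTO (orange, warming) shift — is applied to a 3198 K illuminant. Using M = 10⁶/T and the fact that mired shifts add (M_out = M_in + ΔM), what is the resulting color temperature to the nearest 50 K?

M_in = 10⁶/3198 = 312.70 mireds.
M_out = 312.70 + (+154) = 466.70 mireds.
T_out = 10⁶/466.70 = 2142.7 K → 2150 K.

2150 K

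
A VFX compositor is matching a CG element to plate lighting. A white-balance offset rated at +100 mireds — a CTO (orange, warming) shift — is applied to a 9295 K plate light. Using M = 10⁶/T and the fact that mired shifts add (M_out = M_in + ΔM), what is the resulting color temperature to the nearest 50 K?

M_in = 10⁶/9295 = 107.58 mireds.
M_out = 107.58 + (+100) = 207.58 mireds.
T_out = 10⁶/207.58 = 4817.3 K → 4800 K.

4800 K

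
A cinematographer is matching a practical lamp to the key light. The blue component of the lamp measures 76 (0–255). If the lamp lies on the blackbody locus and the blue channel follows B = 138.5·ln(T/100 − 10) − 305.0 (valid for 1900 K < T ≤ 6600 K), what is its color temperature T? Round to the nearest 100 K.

ln(t − 10) = (76 + 305.0) / 138.5 = 2.7509.
t − 10 = e^2.7509 = 15.657, so t = 25.657.
T = 100·t = 2566 K → 2600 K to the nearest 100 K.

2600 K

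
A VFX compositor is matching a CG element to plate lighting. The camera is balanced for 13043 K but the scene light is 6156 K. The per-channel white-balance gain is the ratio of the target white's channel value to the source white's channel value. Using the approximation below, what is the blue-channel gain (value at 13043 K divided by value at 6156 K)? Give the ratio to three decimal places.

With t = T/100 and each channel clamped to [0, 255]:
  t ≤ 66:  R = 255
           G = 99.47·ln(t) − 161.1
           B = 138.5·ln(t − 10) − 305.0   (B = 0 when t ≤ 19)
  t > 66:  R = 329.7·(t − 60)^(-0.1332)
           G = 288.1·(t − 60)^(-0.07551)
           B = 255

At 6156 K (t = 61.56):
  B = 138.5·ln(61.56 − 10) − 305.0 = 138.5·ln 51.56 − 305.0 = 138.5·3.9427 − 305.0 = 241.070.
At 13043 K (t = 130.43):
  B = 255 by definition for t > 66.
Gain = 255.000 / 241.070 = 1.0578 → 1.058.

1.058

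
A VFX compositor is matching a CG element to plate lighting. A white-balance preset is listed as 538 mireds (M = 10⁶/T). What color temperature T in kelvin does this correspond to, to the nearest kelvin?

T = 10⁶ / 538 = 1858.74 K → 1859 K.

1859 K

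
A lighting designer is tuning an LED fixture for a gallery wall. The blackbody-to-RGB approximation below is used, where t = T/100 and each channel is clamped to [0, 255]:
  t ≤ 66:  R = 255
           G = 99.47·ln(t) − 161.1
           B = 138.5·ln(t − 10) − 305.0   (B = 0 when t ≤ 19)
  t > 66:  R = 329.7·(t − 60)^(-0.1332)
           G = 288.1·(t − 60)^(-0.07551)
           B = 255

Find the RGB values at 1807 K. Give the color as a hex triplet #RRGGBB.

#FF7F00

t = 1807/100 = 18.07; the t ≤ 66 branch applies.
R = 255 by definition for t ≤ 66.
G = 99.47·ln 18.07 − 161.1 = 99.47·2.8943 − 161.1 = 126.791.
t = 18.07 ≤ 19, so B = 0.
Rounded: (255, 127, 0).
In hex: #FF7F00.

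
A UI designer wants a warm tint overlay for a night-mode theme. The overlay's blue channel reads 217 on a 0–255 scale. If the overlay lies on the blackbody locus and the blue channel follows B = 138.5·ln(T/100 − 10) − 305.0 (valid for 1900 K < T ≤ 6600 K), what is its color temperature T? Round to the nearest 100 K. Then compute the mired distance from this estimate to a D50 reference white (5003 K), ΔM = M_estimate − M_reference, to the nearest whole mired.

-11 mireds

ln(t − 10) = (217 + 305.0) / 138.5 = 3.7690.
t − 10 = e^3.7690 = 43.335, so t = 53.335.
T = 100·t = 5333 K → 5300 K to the nearest 100 K.
M_estimate = 10⁶/5300 = 188.68; M_reference = 10⁶/5003 = 199.88.
ΔM = 188.68 − 199.88 = -11.20 → -11 mireds.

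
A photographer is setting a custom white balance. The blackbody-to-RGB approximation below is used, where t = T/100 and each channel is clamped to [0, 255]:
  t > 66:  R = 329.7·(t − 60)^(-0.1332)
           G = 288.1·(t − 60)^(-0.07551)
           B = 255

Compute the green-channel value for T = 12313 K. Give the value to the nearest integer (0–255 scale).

211

t = 12313/100 = 123.13; the t > 66 branch applies.
G = 288.1·(123.13 − 60)^(-0.07551) = 288.1·63.13^(-0.07551) = 288.1·0.73125 = 210.672.
Rounded: 211.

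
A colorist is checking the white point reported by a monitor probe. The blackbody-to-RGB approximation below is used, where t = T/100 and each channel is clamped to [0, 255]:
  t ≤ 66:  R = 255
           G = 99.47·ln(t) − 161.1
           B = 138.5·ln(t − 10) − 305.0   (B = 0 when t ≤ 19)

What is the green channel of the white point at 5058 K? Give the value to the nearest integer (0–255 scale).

229

t = 5058/100 = 50.58; the t ≤ 66 branch applies.
G = 99.47·ln 50.58 − 161.1 = 99.47·3.9236 − 161.1 = 229.176.
Rounded: 229.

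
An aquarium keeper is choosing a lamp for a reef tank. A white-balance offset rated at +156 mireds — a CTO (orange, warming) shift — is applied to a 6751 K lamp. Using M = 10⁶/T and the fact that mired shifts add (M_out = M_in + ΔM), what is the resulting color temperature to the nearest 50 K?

3300 K

M_in = 10⁶/6751 = 148.13 mireds.
M_out = 148.13 + (+156) = 304.13 mireds.
T_out = 10⁶/304.13 = 3288.1 K → 3300 K.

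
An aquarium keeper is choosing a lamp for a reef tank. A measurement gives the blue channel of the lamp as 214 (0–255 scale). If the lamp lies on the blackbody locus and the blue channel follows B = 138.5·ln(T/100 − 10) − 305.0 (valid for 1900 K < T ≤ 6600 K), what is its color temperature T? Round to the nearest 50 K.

ln(t − 10) = (214 + 305.0) / 138.5 = 3.7473.
t − 10 = e^3.7473 = 42.406, so t = 52.406.
T = 100·t = 5241 K → 5250 K to the nearest 50 K.

5250 K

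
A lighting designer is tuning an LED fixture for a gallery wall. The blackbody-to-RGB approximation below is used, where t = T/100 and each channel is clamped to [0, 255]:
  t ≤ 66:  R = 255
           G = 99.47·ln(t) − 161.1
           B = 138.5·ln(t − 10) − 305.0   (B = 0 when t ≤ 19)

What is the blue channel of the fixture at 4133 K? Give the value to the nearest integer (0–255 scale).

172

t = 4133/100 = 41.33; the t ≤ 66 branch applies.
B = 138.5·ln(41.33 − 10) − 305.0 = 138.5·ln 31.33 − 305.0 = 138.5·3.4446 − 305.0 = 172.074.
Rounded: 172.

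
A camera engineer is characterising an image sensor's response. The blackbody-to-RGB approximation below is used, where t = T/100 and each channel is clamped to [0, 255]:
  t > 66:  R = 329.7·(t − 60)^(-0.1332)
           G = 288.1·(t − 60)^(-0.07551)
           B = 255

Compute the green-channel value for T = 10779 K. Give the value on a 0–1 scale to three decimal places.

0.844

t = 10779/100 = 107.79; the t > 66 branch applies.
G = 288.1·(107.79 − 60)^(-0.07551) = 288.1·47.79^(-0.07551) = 288.1·0.74678 = 215.148.
On a 0–1 scale: 215.148/255 = 0.8437 → 0.844.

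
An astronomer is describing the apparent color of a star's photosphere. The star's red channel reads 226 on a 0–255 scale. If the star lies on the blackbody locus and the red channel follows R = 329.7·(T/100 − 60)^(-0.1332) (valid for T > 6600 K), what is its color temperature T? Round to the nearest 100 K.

(t − 60)^(-0.1332) = 226/329.7 = 0.68547.
t − 60 = 0.68547^(1/-0.1332) = 0.68547^(-7.508) = 17.034, so t = 77.034.
T = 100·t = 7703 K → 7700 K to the nearest 100 K.

7700 K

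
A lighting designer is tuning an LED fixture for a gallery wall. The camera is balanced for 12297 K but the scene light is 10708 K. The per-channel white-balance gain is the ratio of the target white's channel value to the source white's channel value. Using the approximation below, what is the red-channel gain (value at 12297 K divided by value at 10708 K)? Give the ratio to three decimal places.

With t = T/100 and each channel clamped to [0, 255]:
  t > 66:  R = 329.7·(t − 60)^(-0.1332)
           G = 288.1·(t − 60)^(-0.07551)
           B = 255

At 10708 K (t = 107.08):
  R = 329.7·(107.08 − 60)^(-0.1332) = 329.7·47.08^(-0.1332) = 329.7·0.59866 = 197.377.
At 12297 K (t = 122.97):
  R = 329.7·(122.97 − 60)^(-0.1332) = 329.7·62.97^(-0.1332) = 329.7·0.57591 = 189.878.
Gain = 189.878 / 197.377 = 0.9620 → 0.962.

0.962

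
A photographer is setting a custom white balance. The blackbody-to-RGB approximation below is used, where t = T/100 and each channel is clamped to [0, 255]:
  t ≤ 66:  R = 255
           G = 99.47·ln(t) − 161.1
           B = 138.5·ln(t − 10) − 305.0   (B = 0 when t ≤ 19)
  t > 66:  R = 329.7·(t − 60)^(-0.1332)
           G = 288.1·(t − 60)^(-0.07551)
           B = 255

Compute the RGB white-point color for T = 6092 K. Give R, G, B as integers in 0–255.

R=255, G=248, B=239

t = 6092/100 = 60.92; the t ≤ 66 branch applies.
R = 255 by definition for t ≤ 66.
G = 99.47·ln 60.92 − 161.1 = 99.47·4.1096 − 161.1 = 247.678.
B = 138.5·ln(60.92 − 10) − 305.0 = 138.5·ln 50.92 − 305.0 = 138.5·3.9303 − 305.0 = 239.340.
Rounded: (255, 248, 239).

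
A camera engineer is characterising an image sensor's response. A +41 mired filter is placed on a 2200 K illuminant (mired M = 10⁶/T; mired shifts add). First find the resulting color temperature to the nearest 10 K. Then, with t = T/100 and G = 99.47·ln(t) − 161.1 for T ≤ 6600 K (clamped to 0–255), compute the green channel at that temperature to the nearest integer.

138

M_in = 10⁶/2200 = 454.55; M_out = 454.55 + (+41) = 495.55.
T_out = 10⁶/495.55 = 2018.0 K → 2020 K; t = 20.2.
G = 99.47·ln 20.2 − 161.1 = 99.47·3.0057 − 161.1 = 137.875.
Rounded: 138.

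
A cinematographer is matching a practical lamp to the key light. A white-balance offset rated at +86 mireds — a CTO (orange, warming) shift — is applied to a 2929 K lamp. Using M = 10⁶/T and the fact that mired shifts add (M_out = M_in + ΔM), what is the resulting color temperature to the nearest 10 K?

M_in = 10⁶/2929 = 341.41 mireds.
M_out = 341.41 + (+86) = 427.41 mireds.
T_out = 10⁶/427.41 = 2339.7 K → 2340 K.

2340 K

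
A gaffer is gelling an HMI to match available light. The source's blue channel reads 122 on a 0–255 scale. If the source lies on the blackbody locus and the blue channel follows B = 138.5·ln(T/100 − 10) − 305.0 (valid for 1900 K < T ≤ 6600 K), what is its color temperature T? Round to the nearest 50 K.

3200 K

ln(t − 10) = (122 + 305.0) / 138.5 = 3.0830.
t − 10 = e^3.0830 = 21.824, so t = 31.824.
T = 100·t = 3182 K → 3200 K to the nearest 50 K.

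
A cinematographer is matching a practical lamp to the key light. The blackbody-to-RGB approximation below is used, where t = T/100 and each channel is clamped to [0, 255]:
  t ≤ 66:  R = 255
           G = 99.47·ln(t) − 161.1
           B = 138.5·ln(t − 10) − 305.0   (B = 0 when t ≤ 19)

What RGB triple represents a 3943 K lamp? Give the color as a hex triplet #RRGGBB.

#FFCCA3

t = 3943/100 = 39.43; the t ≤ 66 branch applies.
R = 255 by definition for t ≤ 66.
G = 99.47·ln 39.43 − 161.1 = 99.47·3.6745 − 161.1 = 204.405.
B = 138.5·ln(39.43 − 10) − 305.0 = 138.5·ln 29.43 − 305.0 = 138.5·3.3820 − 305.0 = 163.409.
Rounded: (255, 204, 163).
In hex: #FFCCA3.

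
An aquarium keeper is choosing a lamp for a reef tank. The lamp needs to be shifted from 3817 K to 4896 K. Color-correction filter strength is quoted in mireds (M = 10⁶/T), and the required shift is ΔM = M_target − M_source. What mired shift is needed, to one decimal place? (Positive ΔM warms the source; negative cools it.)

-57.7 mireds

M_source = 10⁶/3817 = 261.986; M_target = 10⁶/4896 = 204.248.
ΔM = 204.248 − 261.986 = -57.737 → -57.7 mireds, a cooling shift.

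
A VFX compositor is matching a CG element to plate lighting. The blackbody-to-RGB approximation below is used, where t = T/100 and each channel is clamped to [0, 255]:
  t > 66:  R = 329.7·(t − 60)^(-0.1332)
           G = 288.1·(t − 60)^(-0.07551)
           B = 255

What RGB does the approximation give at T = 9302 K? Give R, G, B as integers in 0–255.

R=207, G=221, B=255

t = 9302/100 = 93.02; the t > 66 branch applies.
R = 329.7·(93.02 − 60)^(-0.1332) = 329.7·33.02^(-0.1332) = 329.7·0.62762 = 206.927.
G = 288.1·(93.02 − 60)^(-0.07551) = 288.1·33.02^(-0.07551) = 288.1·0.76792 = 221.238.
B = 255 by definition for t > 66.
Rounded: (207, 221, 255).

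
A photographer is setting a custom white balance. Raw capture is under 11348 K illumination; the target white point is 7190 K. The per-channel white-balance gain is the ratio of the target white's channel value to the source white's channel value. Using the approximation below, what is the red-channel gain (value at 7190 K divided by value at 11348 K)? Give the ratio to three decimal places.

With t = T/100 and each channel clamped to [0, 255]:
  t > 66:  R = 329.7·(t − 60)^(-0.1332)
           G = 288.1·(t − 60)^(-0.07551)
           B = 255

At 11348 K (t = 113.48):
  R = 329.7·(113.48 − 60)^(-0.1332) = 329.7·53.48^(-0.1332) = 329.7·0.58858 = 194.055.
At 7190 K (t = 71.9):
  R = 329.7·(71.9 − 60)^(-0.1332) = 329.7·11.9^(-0.1332) = 329.7·0.71901 = 237.059.
Gain = 237.059 / 194.055 = 1.2216 → 1.222.

1.222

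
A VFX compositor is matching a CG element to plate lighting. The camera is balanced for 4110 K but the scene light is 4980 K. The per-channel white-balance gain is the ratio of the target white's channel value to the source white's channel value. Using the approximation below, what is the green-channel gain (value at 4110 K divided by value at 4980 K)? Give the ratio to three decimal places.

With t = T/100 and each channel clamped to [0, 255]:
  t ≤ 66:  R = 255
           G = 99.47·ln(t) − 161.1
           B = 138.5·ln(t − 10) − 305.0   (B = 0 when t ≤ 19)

0.916

At 4980 K (t = 49.8):
  G = 99.47·ln 49.8 − 161.1 = 99.47·3.9080 − 161.1 = 227.630.
At 4110 K (t = 41.1):
  G = 99.47·ln 41.1 − 161.1 = 99.47·3.7160 − 161.1 = 208.531.
Gain = 208.531 / 227.630 = 0.9161 → 0.916.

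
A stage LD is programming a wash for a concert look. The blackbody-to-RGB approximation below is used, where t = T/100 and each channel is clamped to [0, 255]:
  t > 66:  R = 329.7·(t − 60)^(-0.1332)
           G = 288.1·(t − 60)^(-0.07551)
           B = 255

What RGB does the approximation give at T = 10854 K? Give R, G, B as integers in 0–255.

t = 10854/100 = 108.54; the t > 66 branch applies.
R = 329.7·(108.54 − 60)^(-0.1332) = 329.7·48.54^(-0.1332) = 329.7·0.59623 = 196.576.
G = 288.1·(108.54 − 60)^(-0.07551) = 288.1·48.54^(-0.07551) = 288.1·0.74590 = 214.895.
B = 255 by definition for t > 66.
Rounded: (197, 215, 255).

R=197, G=215, B=255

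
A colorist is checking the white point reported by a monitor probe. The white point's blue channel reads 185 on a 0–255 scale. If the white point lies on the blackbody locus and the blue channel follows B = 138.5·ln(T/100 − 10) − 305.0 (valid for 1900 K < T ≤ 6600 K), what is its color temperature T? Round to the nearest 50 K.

4450 K

ln(t − 10) = (185 + 305.0) / 138.5 = 3.5379.
t − 10 = e^3.5379 = 34.395, so t = 44.395.
T = 100·t = 4439 K → 4450 K to the nearest 50 K.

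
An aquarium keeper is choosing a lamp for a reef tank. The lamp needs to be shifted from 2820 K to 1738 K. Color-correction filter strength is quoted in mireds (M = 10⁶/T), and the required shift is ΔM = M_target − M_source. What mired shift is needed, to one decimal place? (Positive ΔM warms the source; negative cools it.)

+220.8 mireds

M_source = 10⁶/2820 = 354.610; M_target = 10⁶/1738 = 575.374.
ΔM = 575.374 − 354.610 = 220.764 → +220.8 mireds, a warming shift.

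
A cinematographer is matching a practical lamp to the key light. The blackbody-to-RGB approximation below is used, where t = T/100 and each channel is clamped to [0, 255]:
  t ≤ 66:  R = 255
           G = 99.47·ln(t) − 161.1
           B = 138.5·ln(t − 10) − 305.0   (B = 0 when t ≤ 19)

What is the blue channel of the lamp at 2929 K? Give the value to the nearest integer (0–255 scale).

t = 2929/100 = 29.29; the t ≤ 66 branch applies.
B = 138.5·ln(29.29 − 10) − 305.0 = 138.5·ln 19.29 − 305.0 = 138.5·2.9596 − 305.0 = 104.903.
Rounded: 105.

105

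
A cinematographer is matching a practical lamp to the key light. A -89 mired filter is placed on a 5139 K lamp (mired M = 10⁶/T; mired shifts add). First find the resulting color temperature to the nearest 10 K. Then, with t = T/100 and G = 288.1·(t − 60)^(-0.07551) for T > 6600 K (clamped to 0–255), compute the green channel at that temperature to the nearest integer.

M_in = 10⁶/5139 = 194.59; M_out = 194.59 + (-89) = 105.59.
T_out = 10⁶/105.59 = 9470.6 K → 9470 K; t = 94.7.
G = 288.1·(94.7 − 60)^(-0.07551) = 288.1·34.7^(-0.07551) = 288.1·0.76505 = 220.411.
Rounded: 220.

220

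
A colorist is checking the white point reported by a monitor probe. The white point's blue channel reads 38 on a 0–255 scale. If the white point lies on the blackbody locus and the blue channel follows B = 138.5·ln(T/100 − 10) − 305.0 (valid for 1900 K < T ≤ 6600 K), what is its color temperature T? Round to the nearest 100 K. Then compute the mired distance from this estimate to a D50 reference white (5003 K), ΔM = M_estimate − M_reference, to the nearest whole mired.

+255 mireds

ln(t − 10) = (38 + 305.0) / 138.5 = 2.4765.
t − 10 = e^2.4765 = 11.900, so t = 21.900.
T = 100·t = 2190 K → 2200 K to the nearest 100 K.
M_estimate = 10⁶/2200 = 454.55; M_reference = 10⁶/5003 = 199.88.
ΔM = 454.55 − 199.88 = 254.67 → +255 mireds.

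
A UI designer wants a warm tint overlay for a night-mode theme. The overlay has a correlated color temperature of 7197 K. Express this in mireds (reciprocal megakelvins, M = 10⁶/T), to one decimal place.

M = 10⁶ / 7197 = 138.947 → 138.9 mireds.

138.9 mireds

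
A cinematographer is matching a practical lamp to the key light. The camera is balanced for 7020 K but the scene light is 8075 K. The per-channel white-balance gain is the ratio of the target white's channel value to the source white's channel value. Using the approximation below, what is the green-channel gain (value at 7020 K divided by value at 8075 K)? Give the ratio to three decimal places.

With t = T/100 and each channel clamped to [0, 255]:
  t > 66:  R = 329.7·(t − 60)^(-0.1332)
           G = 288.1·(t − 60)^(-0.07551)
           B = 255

At 8075 K (t = 80.75):
  G = 288.1·(80.75 − 60)^(-0.07551) = 288.1·20.75^(-0.07551) = 288.1·0.79534 = 229.137.
At 7020 K (t = 70.2):
  G = 288.1·(70.2 − 60)^(-0.07551) = 288.1·10.2^(-0.07551) = 288.1·0.83915 = 241.760.
Gain = 241.760 / 229.137 = 1.0551 → 1.055.

1.055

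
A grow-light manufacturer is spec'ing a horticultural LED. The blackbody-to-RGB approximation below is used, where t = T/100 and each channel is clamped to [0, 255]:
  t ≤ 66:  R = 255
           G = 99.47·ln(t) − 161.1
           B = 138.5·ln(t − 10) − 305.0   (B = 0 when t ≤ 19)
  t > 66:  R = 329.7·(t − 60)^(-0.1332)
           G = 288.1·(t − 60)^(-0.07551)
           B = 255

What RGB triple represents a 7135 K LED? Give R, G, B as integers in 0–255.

t = 7135/100 = 71.35; the t > 66 branch applies.
R = 329.7·(71.35 − 60)^(-0.1332) = 329.7·11.35^(-0.1332) = 329.7·0.72356 = 238.558.
G = 288.1·(71.35 − 60)^(-0.07551) = 288.1·11.35^(-0.07551) = 288.1·0.83241 = 239.817.
B = 255 by definition for t > 66.
Rounded: (239, 240, 255).

R=239, G=240, B=255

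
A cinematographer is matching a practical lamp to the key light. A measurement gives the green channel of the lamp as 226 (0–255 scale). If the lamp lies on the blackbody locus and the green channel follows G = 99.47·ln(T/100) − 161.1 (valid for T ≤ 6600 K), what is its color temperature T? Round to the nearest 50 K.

4900 K

ln t = (226 + 161.1) / 99.47 = 3.8916.
t = e^3.8916 = 48.990.
T = 100·t = 4899 K → 4900 K to the nearest 50 K.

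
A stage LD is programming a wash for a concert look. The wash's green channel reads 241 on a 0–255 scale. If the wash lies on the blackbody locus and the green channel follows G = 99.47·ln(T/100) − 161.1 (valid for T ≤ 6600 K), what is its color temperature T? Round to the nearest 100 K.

ln t = (241 + 161.1) / 99.47 = 4.0424.
t = e^4.0424 = 56.964.
T = 100·t = 5696 K → 5700 K to the nearest 100 K.

5700 K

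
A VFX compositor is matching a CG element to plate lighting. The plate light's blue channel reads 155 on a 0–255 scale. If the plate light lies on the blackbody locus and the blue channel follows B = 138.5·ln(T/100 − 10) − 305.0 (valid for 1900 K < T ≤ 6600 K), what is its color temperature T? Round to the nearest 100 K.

3800 K

ln(t − 10) = (155 + 305.0) / 138.5 = 3.3213.
t − 10 = e^3.3213 = 27.696, so t = 37.696.
T = 100·t = 3770 K → 3800 K to the nearest 100 K.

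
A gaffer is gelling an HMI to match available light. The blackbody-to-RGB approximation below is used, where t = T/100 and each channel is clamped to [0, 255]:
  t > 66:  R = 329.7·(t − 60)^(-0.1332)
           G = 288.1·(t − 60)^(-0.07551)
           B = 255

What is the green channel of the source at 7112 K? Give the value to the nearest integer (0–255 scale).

t = 7112/100 = 71.12; the t > 66 branch applies.
G = 288.1·(71.12 − 60)^(-0.07551) = 288.1·11.12^(-0.07551) = 288.1·0.83370 = 240.188.
Rounded: 240.

240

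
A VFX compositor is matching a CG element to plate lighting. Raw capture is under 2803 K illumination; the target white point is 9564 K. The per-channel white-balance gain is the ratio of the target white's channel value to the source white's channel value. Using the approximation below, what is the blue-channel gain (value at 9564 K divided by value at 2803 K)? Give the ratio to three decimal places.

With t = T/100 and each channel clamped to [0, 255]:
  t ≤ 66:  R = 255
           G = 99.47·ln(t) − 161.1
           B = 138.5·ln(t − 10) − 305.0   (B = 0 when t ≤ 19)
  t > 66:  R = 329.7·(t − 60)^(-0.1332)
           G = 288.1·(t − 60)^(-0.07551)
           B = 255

2.669

At 2803 K (t = 28.03):
  B = 138.5·ln(28.03 − 10) − 305.0 = 138.5·ln 18.03 − 305.0 = 138.5·2.8920 − 305.0 = 95.547.
At 9564 K (t = 95.64):
  B = 255 by definition for t > 66.
Gain = 255.000 / 95.547 = 2.6688 → 2.669.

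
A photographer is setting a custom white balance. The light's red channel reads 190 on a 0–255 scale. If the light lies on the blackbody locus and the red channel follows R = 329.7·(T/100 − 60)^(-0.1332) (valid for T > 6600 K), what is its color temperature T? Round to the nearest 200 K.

12200 K

(t − 60)^(-0.1332) = 190/329.7 = 0.57628.
t − 60 = 0.57628^(1/-0.1332) = 0.57628^(-7.508) = 62.667, so t = 122.667.
T = 100·t = 12267 K → 12200 K to the nearest 200 K.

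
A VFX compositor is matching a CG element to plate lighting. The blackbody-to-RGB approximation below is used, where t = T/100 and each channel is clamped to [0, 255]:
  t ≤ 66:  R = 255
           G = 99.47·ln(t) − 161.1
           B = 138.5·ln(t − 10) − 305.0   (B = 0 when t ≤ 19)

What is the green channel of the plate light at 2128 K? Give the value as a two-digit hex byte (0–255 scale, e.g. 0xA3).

0x8F

t = 2128/100 = 21.28; the t ≤ 66 branch applies.
G = 99.47·ln 21.28 − 161.1 = 99.47·3.0578 − 161.1 = 143.056.
Rounded: 143; in hex, 0x8F.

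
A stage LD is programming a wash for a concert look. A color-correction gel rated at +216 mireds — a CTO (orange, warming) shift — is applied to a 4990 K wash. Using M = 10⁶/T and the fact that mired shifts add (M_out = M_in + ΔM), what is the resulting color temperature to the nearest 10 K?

2400 K

M_in = 10⁶/4990 = 200.40 mireds.
M_out = 200.40 + (+216) = 416.40 mireds.
T_out = 10⁶/416.40 = 2401.5 K → 2400 K.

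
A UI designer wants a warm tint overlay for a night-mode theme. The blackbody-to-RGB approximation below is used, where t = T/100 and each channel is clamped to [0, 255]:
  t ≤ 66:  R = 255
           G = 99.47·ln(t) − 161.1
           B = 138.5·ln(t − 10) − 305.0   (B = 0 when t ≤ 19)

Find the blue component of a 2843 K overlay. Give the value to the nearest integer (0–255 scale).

99

t = 2843/100 = 28.43; the t ≤ 66 branch applies.
B = 138.5·ln(28.43 − 10) − 305.0 = 138.5·ln 18.43 − 305.0 = 138.5·2.9140 − 305.0 = 98.586.
Rounded: 99.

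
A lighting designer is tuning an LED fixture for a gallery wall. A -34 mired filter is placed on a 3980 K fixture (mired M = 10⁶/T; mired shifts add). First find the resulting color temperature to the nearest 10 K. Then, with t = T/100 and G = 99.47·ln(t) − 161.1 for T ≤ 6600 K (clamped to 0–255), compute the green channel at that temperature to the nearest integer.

220

M_in = 10⁶/3980 = 251.26; M_out = 251.26 + (-34) = 217.26.
T_out = 10⁶/217.26 = 4602.9 K → 4600 K; t = 46.
G = 99.47·ln 46 − 161.1 = 99.47·3.8286 − 161.1 = 219.735.
Rounded: 220.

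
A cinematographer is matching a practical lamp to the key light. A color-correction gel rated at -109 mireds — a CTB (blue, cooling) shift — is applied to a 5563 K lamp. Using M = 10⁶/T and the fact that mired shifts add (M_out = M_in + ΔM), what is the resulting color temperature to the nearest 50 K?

M_in = 10⁶/5563 = 179.76 mireds.
M_out = 179.76 + (-109) = 70.76 mireds.
T_out = 10⁶/70.76 = 14132.5 K → 14150 K.

14150 K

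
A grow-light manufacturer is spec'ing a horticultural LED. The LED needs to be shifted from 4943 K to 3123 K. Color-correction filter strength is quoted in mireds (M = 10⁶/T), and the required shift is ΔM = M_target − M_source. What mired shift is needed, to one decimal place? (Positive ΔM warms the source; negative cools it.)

+117.9 mireds

M_source = 10⁶/4943 = 202.306; M_target = 10⁶/3123 = 320.205.
ΔM = 320.205 − 202.306 = 117.899 → +117.9 mireds, a warming shift.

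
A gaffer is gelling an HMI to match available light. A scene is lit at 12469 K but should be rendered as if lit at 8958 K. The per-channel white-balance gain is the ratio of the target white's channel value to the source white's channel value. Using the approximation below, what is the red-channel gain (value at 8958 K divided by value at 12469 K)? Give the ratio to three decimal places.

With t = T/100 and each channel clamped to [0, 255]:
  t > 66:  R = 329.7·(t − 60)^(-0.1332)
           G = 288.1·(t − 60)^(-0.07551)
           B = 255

1.110

At 12469 K (t = 124.69):
  R = 329.7·(124.69 − 60)^(-0.1332) = 329.7·64.69^(-0.1332) = 329.7·0.57385 = 189.198.
At 8958 K (t = 89.58):
  R = 329.7·(89.58 − 60)^(-0.1332) = 329.7·29.58^(-0.1332) = 329.7·0.63689 = 209.982.
Gain = 209.982 / 189.198 = 1.1099 → 1.110.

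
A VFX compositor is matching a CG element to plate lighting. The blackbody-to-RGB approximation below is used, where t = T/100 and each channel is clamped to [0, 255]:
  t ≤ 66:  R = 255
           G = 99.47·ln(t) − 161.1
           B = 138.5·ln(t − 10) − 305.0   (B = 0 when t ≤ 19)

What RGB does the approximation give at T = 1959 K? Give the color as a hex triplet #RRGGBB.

t = 1959/100 = 19.59; the t ≤ 66 branch applies.
R = 255 by definition for t ≤ 66.
G = 99.47·ln 19.59 − 161.1 = 99.47·2.9750 − 161.1 = 134.825.
B = 138.5·ln(19.59 − 10) − 305.0 = 138.5·ln 9.59 − 305.0 = 138.5·2.2607 − 305.0 = 8.110.
Rounded: (255, 135, 8).
In hex: #FF8708.

#FF8708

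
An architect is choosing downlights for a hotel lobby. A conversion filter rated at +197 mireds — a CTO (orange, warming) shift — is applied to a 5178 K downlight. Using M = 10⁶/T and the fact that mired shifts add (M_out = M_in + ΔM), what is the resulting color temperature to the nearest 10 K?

M_in = 10⁶/5178 = 193.12 mireds.
M_out = 193.12 + (+197) = 390.12 mireds.
T_out = 10⁶/390.12 = 2563.3 K → 2560 K.

2560 K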